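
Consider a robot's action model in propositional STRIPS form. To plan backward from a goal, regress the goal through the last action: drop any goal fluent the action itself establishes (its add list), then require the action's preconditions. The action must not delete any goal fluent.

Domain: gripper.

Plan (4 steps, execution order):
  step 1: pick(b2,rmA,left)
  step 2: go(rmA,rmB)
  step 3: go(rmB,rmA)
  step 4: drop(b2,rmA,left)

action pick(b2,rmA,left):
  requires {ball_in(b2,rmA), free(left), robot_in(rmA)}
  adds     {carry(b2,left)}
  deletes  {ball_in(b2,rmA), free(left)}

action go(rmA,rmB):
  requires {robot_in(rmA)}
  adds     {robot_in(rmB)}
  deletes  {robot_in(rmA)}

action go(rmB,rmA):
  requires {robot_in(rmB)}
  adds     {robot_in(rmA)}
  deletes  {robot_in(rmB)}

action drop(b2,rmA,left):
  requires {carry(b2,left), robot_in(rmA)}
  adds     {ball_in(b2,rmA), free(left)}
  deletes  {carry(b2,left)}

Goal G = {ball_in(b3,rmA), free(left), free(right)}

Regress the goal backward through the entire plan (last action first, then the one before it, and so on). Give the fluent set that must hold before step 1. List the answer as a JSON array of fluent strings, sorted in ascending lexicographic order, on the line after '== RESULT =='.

Regress step by step:
  through step 4 (drop(b2,rmA,left)): drop {free(left)}, keep {ball_in(b3,rmA), free(right)}, require {carry(b2,left), robot_in(rmA)}
    → {ball_in(b3,rmA), carry(b2,left), free(right), robot_in(rmA)}
  through step 3 (go(rmB,rmA)): drop {robot_in(rmA)}, keep {ball_in(b3,rmA), carry(b2,left), free(right)}, require {robot_in(rmB)}
    → {ball_in(b3,rmA), carry(b2,left), free(right), robot_in(rmB)}
  through step 2 (go(rmA,rmB)): drop {robot_in(rmB)}, keep {ball_in(b3,rmA), carry(b2,left), free(right)}, require {robot_in(rmA)}
    → {ball_in(b3,rmA), carry(b2,left), free(right), robot_in(rmA)}
  through step 1 (pick(b2,rmA,left)): drop {carry(b2,left)}, keep {ball_in(b3,rmA), free(right), robot_in(rmA)}, require {ball_in(b2,rmA), free(left), robot_in(rmA)}
    → {ball_in(b2,rmA), ball_in(b3,rmA), free(left), free(right), robot_in(rmA)}

== RESULT ==
["ball_in(b2,rmA)", "ball_in(b3,rmA)", "free(left)", "free(right)", "robot_in(rmA)"]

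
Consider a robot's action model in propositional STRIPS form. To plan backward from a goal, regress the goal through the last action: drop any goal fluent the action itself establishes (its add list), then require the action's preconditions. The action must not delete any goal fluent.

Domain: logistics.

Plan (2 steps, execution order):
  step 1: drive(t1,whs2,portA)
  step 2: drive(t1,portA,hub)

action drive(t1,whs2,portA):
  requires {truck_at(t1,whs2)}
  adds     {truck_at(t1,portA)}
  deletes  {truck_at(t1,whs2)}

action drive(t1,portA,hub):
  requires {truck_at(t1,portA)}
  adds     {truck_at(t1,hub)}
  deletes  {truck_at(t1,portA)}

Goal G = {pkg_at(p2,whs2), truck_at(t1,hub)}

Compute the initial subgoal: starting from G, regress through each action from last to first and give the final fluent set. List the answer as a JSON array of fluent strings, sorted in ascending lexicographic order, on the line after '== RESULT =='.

Work backward from the goal:
  through step 2 (drive(t1,portA,hub)): drop {truck_at(t1,hub)}, keep {pkg_at(p2,whs2)}, require {truck_at(t1,portA)}
    → {pkg_at(p2,whs2), truck_at(t1,portA)}
  through step 1 (drive(t1,whs2,portA)): drop {truck_at(t1,portA)}, keep {pkg_at(p2,whs2)}, require {truck_at(t1,whs2)}
    → {pkg_at(p2,whs2), truck_at(t1,whs2)}

== RESULT ==
["pkg_at(p2,whs2)", "truck_at(t1,whs2)"]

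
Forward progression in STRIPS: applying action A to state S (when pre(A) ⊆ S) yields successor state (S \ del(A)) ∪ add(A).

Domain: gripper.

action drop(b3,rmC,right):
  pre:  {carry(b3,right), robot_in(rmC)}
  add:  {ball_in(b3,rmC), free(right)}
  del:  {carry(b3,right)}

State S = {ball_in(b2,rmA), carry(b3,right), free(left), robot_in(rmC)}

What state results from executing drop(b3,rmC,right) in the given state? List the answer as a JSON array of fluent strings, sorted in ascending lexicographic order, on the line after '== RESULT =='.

Progress:
  pre ⊆ S: {carry(b3,right), robot_in(rmC)} ⊆ S  — applicable
  S \ del = {ball_in(b2,rmA), free(left), robot_in(rmC)}
  ∪ add   = {ball_in(b2,rmA), ball_in(b3,rmC), free(left), free(right), robot_in(rmC)}

== RESULT ==
["ball_in(b2,rmA)", "ball_in(b3,rmC)", "free(left)", "free(right)", "robot_in(rmC)"]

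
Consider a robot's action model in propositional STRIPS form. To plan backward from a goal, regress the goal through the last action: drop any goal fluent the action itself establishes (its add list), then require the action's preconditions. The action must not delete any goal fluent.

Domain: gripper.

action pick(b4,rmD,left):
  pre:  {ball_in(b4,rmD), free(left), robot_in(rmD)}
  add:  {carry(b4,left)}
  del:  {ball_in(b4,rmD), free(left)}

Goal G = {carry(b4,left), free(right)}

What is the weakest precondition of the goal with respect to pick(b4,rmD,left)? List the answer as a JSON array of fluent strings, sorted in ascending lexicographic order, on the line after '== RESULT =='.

Compute (G \ add) ∪ pre:
  G ∩ del = {}  (empty — regression defined)
  G \ add = {carry(b4,left), free(right)} \ {carry(b4,left)} = {free(right)}
  ∪ pre   = {free(right)} ∪ {ball_in(b4,rmD), free(left), robot_in(rmD)}
          = {ball_in(b4,rmD), free(left), free(right), robot_in(rmD)}

== RESULT ==
["ball_in(b4,rmD)", "free(left)", "free(right)", "robot_in(rmD)"]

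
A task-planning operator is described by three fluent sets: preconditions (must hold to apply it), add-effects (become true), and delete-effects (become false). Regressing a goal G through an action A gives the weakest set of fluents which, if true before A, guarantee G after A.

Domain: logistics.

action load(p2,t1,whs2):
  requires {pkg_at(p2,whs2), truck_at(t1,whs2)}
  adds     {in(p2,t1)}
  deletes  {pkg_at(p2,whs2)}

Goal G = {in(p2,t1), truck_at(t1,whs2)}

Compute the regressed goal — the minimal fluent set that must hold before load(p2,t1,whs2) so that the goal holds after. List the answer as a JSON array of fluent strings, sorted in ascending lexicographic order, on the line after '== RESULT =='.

Compute (G \ add) ∪ pre:
  G ∩ del = {}  (empty — regression defined)
  G \ add = {in(p2,t1), truck_at(t1,whs2)} \ {in(p2,t1)} = {truck_at(t1,whs2)}
  ∪ pre   = {truck_at(t1,whs2)} ∪ {pkg_at(p2,whs2), truck_at(t1,whs2)}
          = {pkg_at(p2,whs2), truck_at(t1,whs2)}

== RESULT ==
["pkg_at(p2,whs2)", "truck_at(t1,whs2)"]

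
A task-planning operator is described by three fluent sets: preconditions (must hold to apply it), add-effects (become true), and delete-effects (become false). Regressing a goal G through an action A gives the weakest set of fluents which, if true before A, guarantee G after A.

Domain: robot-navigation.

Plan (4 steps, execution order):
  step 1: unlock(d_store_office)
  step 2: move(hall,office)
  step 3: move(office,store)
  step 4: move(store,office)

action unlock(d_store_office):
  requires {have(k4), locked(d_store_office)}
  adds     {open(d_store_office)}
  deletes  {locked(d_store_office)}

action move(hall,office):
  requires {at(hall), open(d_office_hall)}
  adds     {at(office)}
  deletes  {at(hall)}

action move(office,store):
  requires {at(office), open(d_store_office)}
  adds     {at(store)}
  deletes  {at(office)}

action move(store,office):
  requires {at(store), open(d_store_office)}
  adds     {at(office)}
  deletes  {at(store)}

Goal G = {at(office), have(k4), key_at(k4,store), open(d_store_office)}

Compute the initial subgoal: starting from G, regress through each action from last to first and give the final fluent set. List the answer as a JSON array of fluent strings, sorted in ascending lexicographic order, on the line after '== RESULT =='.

Regress step by step:
  through step 4 (move(store,office)): drop {at(office)}, keep {have(k4), key_at(k4,store), open(d_store_office)}, require {at(store), open(d_store_office)}
    → {at(store), have(k4), key_at(k4,store), open(d_store_office)}
  through step 3 (move(office,store)): drop {at(store)}, keep {have(k4), key_at(k4,store), open(d_store_office)}, require {at(office), open(d_store_office)}
    → {at(office), have(k4), key_at(k4,store), open(d_store_office)}
  through step 2 (move(hall,office)): drop {at(office)}, keep {have(k4), key_at(k4,store), open(d_store_office)}, require {at(hall), open(d_office_hall)}
    → {at(hall), have(k4), key_at(k4,store), open(d_office_hall), open(d_store_office)}
  through step 1 (unlock(d_store_office)): drop {open(d_store_office)}, keep {at(hall), have(k4), key_at(k4,store), open(d_office_hall)}, require {have(k4), locked(d_store_office)}
    → {at(hall), have(k4), key_at(k4,store), locked(d_store_office), open(d_office_hall)}

== RESULT ==
["at(hall)", "have(k4)", "key_at(k4,store)", "locked(d_store_office)", "open(d_office_hall)"]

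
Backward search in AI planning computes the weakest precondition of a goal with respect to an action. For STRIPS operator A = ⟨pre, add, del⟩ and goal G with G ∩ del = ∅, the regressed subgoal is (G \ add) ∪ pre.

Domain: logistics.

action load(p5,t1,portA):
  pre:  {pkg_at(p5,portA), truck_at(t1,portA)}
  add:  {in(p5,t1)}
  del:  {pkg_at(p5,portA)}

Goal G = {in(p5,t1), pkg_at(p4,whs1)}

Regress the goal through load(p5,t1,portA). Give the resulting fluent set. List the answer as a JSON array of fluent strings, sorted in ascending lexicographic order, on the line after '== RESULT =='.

Regress:
  G ∩ del = {}  (empty — regression defined)
  G \ add = {in(p5,t1), pkg_at(p4,whs1)} \ {in(p5,t1)} = {pkg_at(p4,whs1)}
  ∪ pre   = {pkg_at(p4,whs1)} ∪ {pkg_at(p5,portA), truck_at(t1,portA)}
          = {pkg_at(p4,whs1), pkg_at(p5,portA), truck_at(t1,portA)}

== RESULT ==
["pkg_at(p4,whs1)", "pkg_at(p5,portA)", "truck_at(t1,portA)"]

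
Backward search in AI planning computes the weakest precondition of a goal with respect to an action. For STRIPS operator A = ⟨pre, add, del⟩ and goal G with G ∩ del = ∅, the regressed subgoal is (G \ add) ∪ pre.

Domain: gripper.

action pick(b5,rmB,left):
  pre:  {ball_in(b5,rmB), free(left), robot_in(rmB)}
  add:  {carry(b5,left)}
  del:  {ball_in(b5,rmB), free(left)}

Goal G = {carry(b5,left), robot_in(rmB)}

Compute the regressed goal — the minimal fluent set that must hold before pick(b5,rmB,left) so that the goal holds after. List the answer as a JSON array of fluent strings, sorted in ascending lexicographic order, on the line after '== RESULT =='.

Regress:
  G ∩ del = {}  (empty — regression defined)
  G \ add = {carry(b5,left), robot_in(rmB)} \ {carry(b5,left)} = {robot_in(rmB)}
  ∪ pre   = {robot_in(rmB)} ∪ {ball_in(b5,rmB), free(left), robot_in(rmB)}
          = {ball_in(b5,rmB), free(left), robot_in(rmB)}

== RESULT ==
["ball_in(b5,rmB)", "free(left)", "robot_in(rmB)"]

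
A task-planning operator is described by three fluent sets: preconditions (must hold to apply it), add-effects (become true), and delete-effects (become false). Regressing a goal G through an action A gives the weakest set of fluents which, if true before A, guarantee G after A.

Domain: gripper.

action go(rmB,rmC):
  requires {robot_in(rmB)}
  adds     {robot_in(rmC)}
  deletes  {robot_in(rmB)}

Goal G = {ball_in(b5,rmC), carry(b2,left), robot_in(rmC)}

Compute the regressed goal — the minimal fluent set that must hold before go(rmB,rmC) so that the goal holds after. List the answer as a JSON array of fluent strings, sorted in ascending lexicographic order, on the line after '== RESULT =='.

Regress:
  G ∩ del = {}  (empty — regression defined)
  G \ add = {ball_in(b5,rmC), carry(b2,left), robot_in(rmC)} \ {robot_in(rmC)} = {ball_in(b5,rmC), carry(b2,left)}
  ∪ pre   = {ball_in(b5,rmC), carry(b2,left)} ∪ {robot_in(rmB)}
          = {ball_in(b5,rmC), carry(b2,left), robot_in(rmB)}

== RESULT ==
["ball_in(b5,rmC)", "carry(b2,left)", "robot_in(rmB)"]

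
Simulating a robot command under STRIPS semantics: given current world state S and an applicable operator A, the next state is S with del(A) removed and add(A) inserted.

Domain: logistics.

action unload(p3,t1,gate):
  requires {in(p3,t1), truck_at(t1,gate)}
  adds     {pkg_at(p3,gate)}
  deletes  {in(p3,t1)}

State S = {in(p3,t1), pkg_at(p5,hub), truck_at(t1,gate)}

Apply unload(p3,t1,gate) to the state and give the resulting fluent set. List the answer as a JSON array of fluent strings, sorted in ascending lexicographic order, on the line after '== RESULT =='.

Progress:
  pre ⊆ S: {in(p3,t1), truck_at(t1,gate)} ⊆ S  — applicable
  S \ del = {pkg_at(p5,hub), truck_at(t1,gate)}
  ∪ add   = {pkg_at(p3,gate), pkg_at(p5,hub), truck_at(t1,gate)}

== RESULT ==
["pkg_at(p3,gate)", "pkg_at(p5,hub)", "truck_at(t1,gate)"]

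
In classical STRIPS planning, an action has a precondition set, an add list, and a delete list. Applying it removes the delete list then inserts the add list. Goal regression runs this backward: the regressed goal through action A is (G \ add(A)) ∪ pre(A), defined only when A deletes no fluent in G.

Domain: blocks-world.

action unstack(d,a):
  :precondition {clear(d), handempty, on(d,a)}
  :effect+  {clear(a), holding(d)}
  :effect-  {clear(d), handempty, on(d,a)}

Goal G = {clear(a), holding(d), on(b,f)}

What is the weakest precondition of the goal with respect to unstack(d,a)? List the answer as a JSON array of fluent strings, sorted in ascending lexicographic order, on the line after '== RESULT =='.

Regress:
  G ∩ del = {}  (empty — regression defined)
  G \ add = {clear(a), holding(d), on(b,f)} \ {clear(a), holding(d)} = {on(b,f)}
  ∪ pre   = {on(b,f)} ∪ {clear(d), handempty, on(d,a)}
          = {clear(d), handempty, on(b,f), on(d,a)}

== RESULT ==
["clear(d)", "handempty", "on(b,f)", "on(d,a)"]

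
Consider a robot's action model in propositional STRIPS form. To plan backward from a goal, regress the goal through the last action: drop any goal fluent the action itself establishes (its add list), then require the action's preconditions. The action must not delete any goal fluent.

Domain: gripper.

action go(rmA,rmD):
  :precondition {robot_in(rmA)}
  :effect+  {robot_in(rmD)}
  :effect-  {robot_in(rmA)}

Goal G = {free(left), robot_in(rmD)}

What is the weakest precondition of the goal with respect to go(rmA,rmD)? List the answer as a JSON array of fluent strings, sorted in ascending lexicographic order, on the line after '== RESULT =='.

Regress:
  G ∩ del = {}  (empty — regression defined)
  G \ add = {free(left), robot_in(rmD)} \ {robot_in(rmD)} = {free(left)}
  ∪ pre   = {free(left)} ∪ {robot_in(rmA)}
          = {free(left), robot_in(rmA)}

== RESULT ==
["free(left)", "robot_in(rmA)"]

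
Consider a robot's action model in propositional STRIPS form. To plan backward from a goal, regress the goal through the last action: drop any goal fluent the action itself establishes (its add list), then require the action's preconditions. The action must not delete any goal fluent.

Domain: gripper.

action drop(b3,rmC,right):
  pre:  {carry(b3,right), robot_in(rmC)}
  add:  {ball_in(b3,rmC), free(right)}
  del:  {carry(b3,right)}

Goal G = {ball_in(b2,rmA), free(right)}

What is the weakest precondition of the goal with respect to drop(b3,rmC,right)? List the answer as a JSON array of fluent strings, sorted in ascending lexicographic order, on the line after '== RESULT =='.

Regress:
  G ∩ del = {}  (empty — regression defined)
  G \ add = {ball_in(b2,rmA), free(right)} \ {ball_in(b3,rmC), free(right)} = {ball_in(b2,rmA)}
  ∪ pre   = {ball_in(b2,rmA)} ∪ {carry(b3,right), robot_in(rmC)}
          = {ball_in(b2,rmA), carry(b3,right), robot_in(rmC)}

== RESULT ==
["ball_in(b2,rmA)", "carry(b3,right)", "robot_in(rmC)"]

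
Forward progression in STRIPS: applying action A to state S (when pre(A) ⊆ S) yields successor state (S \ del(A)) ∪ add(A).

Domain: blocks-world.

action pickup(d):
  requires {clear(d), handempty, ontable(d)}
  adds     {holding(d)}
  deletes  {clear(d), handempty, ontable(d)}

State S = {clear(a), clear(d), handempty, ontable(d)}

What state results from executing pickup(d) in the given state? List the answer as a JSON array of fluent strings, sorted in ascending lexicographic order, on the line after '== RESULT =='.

Progress:
  pre ⊆ S: {clear(d), handempty, ontable(d)} ⊆ S  — applicable
  S \ del = {clear(a)}
  ∪ add   = {clear(a), holding(d)}

== RESULT ==
["clear(a)", "holding(d)"]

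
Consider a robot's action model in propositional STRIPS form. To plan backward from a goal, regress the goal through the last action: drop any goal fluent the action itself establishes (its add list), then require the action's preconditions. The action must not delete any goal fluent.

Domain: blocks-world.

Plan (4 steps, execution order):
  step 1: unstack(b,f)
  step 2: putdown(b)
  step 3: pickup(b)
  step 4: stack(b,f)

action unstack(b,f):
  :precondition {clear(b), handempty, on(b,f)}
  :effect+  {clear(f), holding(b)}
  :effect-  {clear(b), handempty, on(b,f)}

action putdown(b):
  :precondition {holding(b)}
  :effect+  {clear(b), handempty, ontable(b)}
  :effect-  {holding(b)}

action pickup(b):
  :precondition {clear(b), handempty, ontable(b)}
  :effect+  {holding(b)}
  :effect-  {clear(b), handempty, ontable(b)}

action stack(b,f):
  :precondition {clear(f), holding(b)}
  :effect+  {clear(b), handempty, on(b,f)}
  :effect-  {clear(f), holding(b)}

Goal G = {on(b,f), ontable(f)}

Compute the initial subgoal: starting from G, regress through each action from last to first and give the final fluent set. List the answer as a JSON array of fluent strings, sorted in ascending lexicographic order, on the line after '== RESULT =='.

Regress step by step:
  through step 4 (stack(b,f)): drop {on(b,f)}, keep {ontable(f)}, require {clear(f), holding(b)}
    → {clear(f), holding(b), ontable(f)}
  through step 3 (pickup(b)): drop {holding(b)}, keep {clear(f), ontable(f)}, require {clear(b), handempty, ontable(b)}
    → {clear(b), clear(f), handempty, ontable(b), ontable(f)}
  through step 2 (putdown(b)): drop {clear(b), handempty, ontable(b)}, keep {clear(f), ontable(f)}, require {holding(b)}
    → {clear(f), holding(b), ontable(f)}
  through step 1 (unstack(b,f)): drop {clear(f), holding(b)}, keep {ontable(f)}, require {clear(b), handempty, on(b,f)}
    → {clear(b), handempty, on(b,f), ontable(f)}

== RESULT ==
["clear(b)", "handempty", "on(b,f)", "ontable(f)"]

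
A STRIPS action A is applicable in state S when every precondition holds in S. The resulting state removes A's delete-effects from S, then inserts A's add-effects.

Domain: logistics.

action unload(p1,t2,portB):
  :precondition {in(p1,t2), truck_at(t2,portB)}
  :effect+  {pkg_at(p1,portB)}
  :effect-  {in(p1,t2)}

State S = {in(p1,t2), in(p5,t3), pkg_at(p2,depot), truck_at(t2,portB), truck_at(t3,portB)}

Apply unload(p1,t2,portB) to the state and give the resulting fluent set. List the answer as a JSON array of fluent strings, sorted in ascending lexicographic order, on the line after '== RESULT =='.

Compute (S \ del) ∪ add:
  pre ⊆ S: {in(p1,t2), truck_at(t2,portB)} ⊆ S  — applicable
  S \ del = {in(p5,t3), pkg_at(p2,depot), truck_at(t2,portB), truck_at(t3,portB)}
  ∪ add   = {in(p5,t3), pkg_at(p1,portB), pkg_at(p2,depot), truck_at(t2,portB), truck_at(t3,portB)}

== RESULT ==
["in(p5,t3)", "pkg_at(p1,portB)", "pkg_at(p2,depot)", "truck_at(t2,portB)", "truck_at(t3,portB)"]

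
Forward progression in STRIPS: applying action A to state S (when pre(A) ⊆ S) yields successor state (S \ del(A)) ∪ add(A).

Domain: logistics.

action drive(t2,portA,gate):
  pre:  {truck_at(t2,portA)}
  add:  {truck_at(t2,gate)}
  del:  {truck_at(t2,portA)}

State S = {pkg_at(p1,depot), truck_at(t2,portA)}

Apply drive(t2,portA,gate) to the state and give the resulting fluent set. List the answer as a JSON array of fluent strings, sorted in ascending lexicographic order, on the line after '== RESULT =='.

Compute (S \ del) ∪ add:
  pre ⊆ S: {truck_at(t2,portA)} ⊆ S  — applicable
  S \ del = {pkg_at(p1,depot)}
  ∪ add   = {pkg_at(p1,depot), truck_at(t2,gate)}

== RESULT ==
["pkg_at(p1,depot)", "truck_at(t2,gate)"]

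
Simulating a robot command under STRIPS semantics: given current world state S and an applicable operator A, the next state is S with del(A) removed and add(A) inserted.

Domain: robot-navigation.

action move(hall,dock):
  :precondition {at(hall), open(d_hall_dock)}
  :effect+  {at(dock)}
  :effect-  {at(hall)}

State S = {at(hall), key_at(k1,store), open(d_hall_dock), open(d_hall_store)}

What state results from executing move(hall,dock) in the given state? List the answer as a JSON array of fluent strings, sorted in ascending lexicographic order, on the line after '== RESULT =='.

Compute (S \ del) ∪ add:
  pre ⊆ S: {at(hall), open(d_hall_dock)} ⊆ S  — applicable
  S \ del = {key_at(k1,store), open(d_hall_dock), open(d_hall_store)}
  ∪ add   = {at(dock), key_at(k1,store), open(d_hall_dock), open(d_hall_store)}

== RESULT ==
["at(dock)", "key_at(k1,store)", "open(d_hall_dock)", "open(d_hall_store)"]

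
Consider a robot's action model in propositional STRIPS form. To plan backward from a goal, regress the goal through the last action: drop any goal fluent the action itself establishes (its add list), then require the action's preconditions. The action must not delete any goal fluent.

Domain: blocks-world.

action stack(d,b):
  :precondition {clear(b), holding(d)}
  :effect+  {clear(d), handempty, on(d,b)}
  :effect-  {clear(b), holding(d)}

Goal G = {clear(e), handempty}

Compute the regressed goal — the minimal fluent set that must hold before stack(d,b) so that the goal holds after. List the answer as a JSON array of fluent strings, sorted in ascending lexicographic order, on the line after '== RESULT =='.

Compute (G \ add) ∪ pre:
  G ∩ del = {}  (empty — regression defined)
  G \ add = {clear(e), handempty} \ {clear(d), handempty, on(d,b)} = {clear(e)}
  ∪ pre   = {clear(e)} ∪ {clear(b), holding(d)}
          = {clear(b), clear(e), holding(d)}

== RESULT ==
["clear(b)", "clear(e)", "holding(d)"]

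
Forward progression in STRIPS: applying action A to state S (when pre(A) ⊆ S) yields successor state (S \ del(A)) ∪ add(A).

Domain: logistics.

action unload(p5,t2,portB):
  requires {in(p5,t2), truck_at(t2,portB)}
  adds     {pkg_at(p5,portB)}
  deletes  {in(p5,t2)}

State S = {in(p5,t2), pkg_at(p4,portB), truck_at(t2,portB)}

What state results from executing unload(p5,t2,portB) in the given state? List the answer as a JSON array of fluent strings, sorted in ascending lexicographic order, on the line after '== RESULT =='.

Compute (S \ del) ∪ add:
  pre ⊆ S: {in(p5,t2), truck_at(t2,portB)} ⊆ S  — applicable
  S \ del = {pkg_at(p4,portB), truck_at(t2,portB)}
  ∪ add   = {pkg_at(p4,portB), pkg_at(p5,portB), truck_at(t2,portB)}

== RESULT ==
["pkg_at(p4,portB)", "pkg_at(p5,portB)", "truck_at(t2,portB)"]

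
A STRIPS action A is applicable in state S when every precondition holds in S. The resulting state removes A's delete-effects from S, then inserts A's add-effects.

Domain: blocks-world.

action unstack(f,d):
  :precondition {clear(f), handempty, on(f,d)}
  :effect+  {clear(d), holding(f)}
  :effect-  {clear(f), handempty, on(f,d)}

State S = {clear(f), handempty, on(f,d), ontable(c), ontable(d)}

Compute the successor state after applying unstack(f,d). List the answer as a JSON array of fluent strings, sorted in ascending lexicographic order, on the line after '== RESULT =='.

Compute (S \ del) ∪ add:
  pre ⊆ S: {clear(f), handempty, on(f,d)} ⊆ S  — applicable
  S \ del = {ontable(c), ontable(d)}
  ∪ add   = {clear(d), holding(f), ontable(c), ontable(d)}

== RESULT ==
["clear(d)", "holding(f)", "ontable(c)", "ontable(d)"]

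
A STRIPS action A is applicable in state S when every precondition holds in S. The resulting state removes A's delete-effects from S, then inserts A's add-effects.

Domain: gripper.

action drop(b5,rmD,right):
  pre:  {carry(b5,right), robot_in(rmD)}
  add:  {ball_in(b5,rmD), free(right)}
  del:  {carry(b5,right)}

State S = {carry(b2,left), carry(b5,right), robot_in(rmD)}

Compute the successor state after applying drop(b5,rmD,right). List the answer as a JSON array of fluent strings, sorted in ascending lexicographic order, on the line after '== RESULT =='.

Compute (S \ del) ∪ add:
  pre ⊆ S: {carry(b5,right), robot_in(rmD)} ⊆ S  — applicable
  S \ del = {carry(b2,left), robot_in(rmD)}
  ∪ add   = {ball_in(b5,rmD), carry(b2,left), free(right), robot_in(rmD)}

== RESULT ==
["ball_in(b5,rmD)", "carry(b2,left)", "free(right)", "robot_in(rmD)"]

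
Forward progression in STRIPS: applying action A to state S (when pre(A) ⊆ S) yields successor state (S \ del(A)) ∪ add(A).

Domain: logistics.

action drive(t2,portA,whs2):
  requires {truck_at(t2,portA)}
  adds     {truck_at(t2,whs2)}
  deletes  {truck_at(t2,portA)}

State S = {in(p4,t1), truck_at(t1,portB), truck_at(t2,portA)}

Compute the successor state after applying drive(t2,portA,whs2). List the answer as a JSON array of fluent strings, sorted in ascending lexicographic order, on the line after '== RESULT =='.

Compute (S \ del) ∪ add:
  pre ⊆ S: {truck_at(t2,portA)} ⊆ S  — applicable
  S \ del = {in(p4,t1), truck_at(t1,portB)}
  ∪ add   = {in(p4,t1), truck_at(t1,portB), truck_at(t2,whs2)}

== RESULT ==
["in(p4,t1)", "truck_at(t1,portB)", "truck_at(t2,whs2)"]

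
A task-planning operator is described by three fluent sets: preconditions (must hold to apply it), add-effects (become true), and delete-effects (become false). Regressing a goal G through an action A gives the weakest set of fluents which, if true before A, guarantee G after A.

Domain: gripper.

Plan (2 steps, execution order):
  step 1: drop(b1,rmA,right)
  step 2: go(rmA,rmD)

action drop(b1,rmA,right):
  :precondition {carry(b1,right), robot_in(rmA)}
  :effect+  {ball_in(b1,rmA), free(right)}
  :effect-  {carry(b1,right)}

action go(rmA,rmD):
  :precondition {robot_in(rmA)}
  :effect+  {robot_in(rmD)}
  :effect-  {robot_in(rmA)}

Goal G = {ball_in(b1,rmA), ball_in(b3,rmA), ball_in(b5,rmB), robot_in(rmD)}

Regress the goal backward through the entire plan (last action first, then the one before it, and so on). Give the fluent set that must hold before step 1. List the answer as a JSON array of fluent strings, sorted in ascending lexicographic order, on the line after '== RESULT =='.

Regress step by step:
  through step 2 (go(rmA,rmD)): drop {robot_in(rmD)}, keep {ball_in(b1,rmA), ball_in(b3,rmA), ball_in(b5,rmB)}, require {robot_in(rmA)}
    → {ball_in(b1,rmA), ball_in(b3,rmA), ball_in(b5,rmB), robot_in(rmA)}
  through step 1 (drop(b1,rmA,right)): drop {ball_in(b1,rmA)}, keep {ball_in(b3,rmA), ball_in(b5,rmB), robot_in(rmA)}, require {carry(b1,right), robot_in(rmA)}
    → {ball_in(b3,rmA), ball_in(b5,rmB), carry(b1,right), robot_in(rmA)}

== RESULT ==
["ball_in(b3,rmA)", "ball_in(b5,rmB)", "carry(b1,right)", "robot_in(rmA)"]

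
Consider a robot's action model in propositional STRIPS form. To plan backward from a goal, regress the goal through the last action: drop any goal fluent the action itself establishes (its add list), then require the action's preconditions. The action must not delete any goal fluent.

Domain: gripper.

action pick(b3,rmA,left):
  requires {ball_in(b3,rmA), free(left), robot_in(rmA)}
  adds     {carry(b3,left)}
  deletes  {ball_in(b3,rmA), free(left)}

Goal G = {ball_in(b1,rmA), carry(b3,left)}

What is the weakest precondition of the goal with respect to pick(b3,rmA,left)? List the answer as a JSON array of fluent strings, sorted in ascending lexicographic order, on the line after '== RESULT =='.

Compute (G \ add) ∪ pre:
  G ∩ del = {}  (empty — regression defined)
  G \ add = {ball_in(b1,rmA), carry(b3,left)} \ {carry(b3,left)} = {ball_in(b1,rmA)}
  ∪ pre   = {ball_in(b1,rmA)} ∪ {ball_in(b3,rmA), free(left), robot_in(rmA)}
          = {ball_in(b1,rmA), ball_in(b3,rmA), free(left), robot_in(rmA)}

== RESULT ==
["ball_in(b1,rmA)", "ball_in(b3,rmA)", "free(left)", "robot_in(rmA)"]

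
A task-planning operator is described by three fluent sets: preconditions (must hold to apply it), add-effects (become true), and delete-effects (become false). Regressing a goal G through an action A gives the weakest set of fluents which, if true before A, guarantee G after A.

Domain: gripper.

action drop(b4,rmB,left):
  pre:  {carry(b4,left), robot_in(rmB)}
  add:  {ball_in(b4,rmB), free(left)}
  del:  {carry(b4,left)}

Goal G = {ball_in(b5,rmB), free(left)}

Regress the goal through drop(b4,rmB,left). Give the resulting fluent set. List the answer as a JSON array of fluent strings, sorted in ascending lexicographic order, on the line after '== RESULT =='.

Compute (G \ add) ∪ pre:
  G ∩ del = {}  (empty — regression defined)
  G \ add = {ball_in(b5,rmB), free(left)} \ {ball_in(b4,rmB), free(left)} = {ball_in(b5,rmB)}
  ∪ pre   = {ball_in(b5,rmB)} ∪ {carry(b4,left), robot_in(rmB)}
          = {ball_in(b5,rmB), carry(b4,left), robot_in(rmB)}

== RESULT ==
["ball_in(b5,rmB)", "carry(b4,left)", "robot_in(rmB)"]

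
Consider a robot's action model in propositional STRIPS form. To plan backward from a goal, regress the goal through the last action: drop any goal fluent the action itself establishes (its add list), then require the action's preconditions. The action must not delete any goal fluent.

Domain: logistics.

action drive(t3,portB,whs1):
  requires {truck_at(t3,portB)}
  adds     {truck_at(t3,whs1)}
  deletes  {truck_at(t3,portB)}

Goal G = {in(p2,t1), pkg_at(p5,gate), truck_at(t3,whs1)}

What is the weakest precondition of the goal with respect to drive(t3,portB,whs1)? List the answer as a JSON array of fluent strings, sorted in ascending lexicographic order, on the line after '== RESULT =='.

Regress:
  G ∩ del = {}  (empty — regression defined)
  G \ add = {in(p2,t1), pkg_at(p5,gate), truck_at(t3,whs1)} \ {truck_at(t3,whs1)} = {in(p2,t1), pkg_at(p5,gate)}
  ∪ pre   = {in(p2,t1), pkg_at(p5,gate)} ∪ {truck_at(t3,portB)}
          = {in(p2,t1), pkg_at(p5,gate), truck_at(t3,portB)}

== RESULT ==
["in(p2,t1)", "pkg_at(p5,gate)", "truck_at(t3,portB)"]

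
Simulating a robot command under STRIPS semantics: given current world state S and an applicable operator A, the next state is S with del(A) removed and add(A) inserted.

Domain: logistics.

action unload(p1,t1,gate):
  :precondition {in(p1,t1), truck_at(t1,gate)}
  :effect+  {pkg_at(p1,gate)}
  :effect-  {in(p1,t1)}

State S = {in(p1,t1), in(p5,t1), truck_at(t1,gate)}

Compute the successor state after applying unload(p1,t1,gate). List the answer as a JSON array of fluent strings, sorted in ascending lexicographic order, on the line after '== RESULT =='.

Progress:
  pre ⊆ S: {in(p1,t1), truck_at(t1,gate)} ⊆ S  — applicable
  S \ del = {in(p5,t1), truck_at(t1,gate)}
  ∪ add   = {in(p5,t1), pkg_at(p1,gate), truck_at(t1,gate)}

== RESULT ==
["in(p5,t1)", "pkg_at(p1,gate)", "truck_at(t1,gate)"]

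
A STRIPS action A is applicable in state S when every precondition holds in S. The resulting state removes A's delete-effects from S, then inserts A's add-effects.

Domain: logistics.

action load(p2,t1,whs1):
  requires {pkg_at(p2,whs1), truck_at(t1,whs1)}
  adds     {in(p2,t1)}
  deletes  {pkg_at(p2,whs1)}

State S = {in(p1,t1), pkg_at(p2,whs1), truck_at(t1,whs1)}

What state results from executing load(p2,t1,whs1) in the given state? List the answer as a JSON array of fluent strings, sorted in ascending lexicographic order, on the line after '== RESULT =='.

Compute (S \ del) ∪ add:
  pre ⊆ S: {pkg_at(p2,whs1), truck_at(t1,whs1)} ⊆ S  — applicable
  S \ del = {in(p1,t1), truck_at(t1,whs1)}
  ∪ add   = {in(p1,t1), in(p2,t1), truck_at(t1,whs1)}

== RESULT ==
["in(p1,t1)", "in(p2,t1)", "truck_at(t1,whs1)"]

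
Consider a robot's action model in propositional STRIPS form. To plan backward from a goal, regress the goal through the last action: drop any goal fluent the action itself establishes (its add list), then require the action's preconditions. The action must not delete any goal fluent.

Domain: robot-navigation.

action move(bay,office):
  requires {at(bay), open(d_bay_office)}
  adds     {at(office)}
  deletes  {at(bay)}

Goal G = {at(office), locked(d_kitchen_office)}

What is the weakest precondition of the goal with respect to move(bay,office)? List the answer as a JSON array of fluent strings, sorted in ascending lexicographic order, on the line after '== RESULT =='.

Compute (G \ add) ∪ pre:
  G ∩ del = {}  (empty — regression defined)
  G \ add = {at(office), locked(d_kitchen_office)} \ {at(office)} = {locked(d_kitchen_office)}
  ∪ pre   = {locked(d_kitchen_office)} ∪ {at(bay), open(d_bay_office)}
          = {at(bay), locked(d_kitchen_office), open(d_bay_office)}

== RESULT ==
["at(bay)", "locked(d_kitchen_office)", "open(d_bay_office)"]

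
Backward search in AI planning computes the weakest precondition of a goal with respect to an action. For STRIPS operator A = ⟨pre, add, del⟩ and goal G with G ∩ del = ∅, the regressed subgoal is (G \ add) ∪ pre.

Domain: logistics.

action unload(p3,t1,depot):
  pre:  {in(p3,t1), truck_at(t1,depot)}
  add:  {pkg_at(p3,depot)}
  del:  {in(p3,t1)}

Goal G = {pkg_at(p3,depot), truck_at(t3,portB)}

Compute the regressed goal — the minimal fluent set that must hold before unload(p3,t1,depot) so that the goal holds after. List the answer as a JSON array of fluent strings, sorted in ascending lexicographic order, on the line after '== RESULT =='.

Compute (G \ add) ∪ pre:
  G ∩ del = {}  (empty — regression defined)
  G \ add = {pkg_at(p3,depot), truck_at(t3,portB)} \ {pkg_at(p3,depot)} = {truck_at(t3,portB)}
  ∪ pre   = {truck_at(t3,portB)} ∪ {in(p3,t1), truck_at(t1,depot)}
          = {in(p3,t1), truck_at(t1,depot), truck_at(t3,portB)}

== RESULT ==
["in(p3,t1)", "truck_at(t1,depot)", "truck_at(t3,portB)"]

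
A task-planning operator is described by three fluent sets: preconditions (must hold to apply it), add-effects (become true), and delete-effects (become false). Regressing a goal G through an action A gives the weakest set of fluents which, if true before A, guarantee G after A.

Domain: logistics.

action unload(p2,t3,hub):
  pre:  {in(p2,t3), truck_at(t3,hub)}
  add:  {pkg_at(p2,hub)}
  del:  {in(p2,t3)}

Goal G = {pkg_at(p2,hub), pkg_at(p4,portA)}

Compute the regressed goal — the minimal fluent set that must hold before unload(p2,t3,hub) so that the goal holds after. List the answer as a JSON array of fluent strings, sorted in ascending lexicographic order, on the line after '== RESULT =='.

Regress:
  G ∩ del = {}  (empty — regression defined)
  G \ add = {pkg_at(p2,hub), pkg_at(p4,portA)} \ {pkg_at(p2,hub)} = {pkg_at(p4,portA)}
  ∪ pre   = {pkg_at(p4,portA)} ∪ {in(p2,t3), truck_at(t3,hub)}
          = {in(p2,t3), pkg_at(p4,portA), truck_at(t3,hub)}

== RESULT ==
["in(p2,t3)", "pkg_at(p4,portA)", "truck_at(t3,hub)"]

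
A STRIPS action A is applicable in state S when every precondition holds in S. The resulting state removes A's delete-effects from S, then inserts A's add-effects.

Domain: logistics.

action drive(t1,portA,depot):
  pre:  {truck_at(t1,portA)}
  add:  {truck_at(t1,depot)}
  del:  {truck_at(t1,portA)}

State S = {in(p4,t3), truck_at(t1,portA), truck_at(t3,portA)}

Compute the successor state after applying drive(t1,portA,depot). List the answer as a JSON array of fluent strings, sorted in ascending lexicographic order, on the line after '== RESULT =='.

Progress:
  pre ⊆ S: {truck_at(t1,portA)} ⊆ S  — applicable
  S \ del = {in(p4,t3), truck_at(t3,portA)}
  ∪ add   = {in(p4,t3), truck_at(t1,depot), truck_at(t3,portA)}

== RESULT ==
["in(p4,t3)", "truck_at(t1,depot)", "truck_at(t3,portA)"]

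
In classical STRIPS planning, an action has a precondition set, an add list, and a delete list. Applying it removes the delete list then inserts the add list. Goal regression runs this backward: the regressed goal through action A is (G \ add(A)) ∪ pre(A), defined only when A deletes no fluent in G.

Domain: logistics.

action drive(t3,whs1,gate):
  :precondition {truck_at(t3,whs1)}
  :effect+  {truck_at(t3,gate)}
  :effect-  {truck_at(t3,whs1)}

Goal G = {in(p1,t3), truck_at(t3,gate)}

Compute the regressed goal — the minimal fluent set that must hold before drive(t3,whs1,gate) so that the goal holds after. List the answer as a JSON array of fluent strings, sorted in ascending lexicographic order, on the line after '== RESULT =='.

Compute (G \ add) ∪ pre:
  G ∩ del = {}  (empty — regression defined)
  G \ add = {in(p1,t3), truck_at(t3,gate)} \ {truck_at(t3,gate)} = {in(p1,t3)}
  ∪ pre   = {in(p1,t3)} ∪ {truck_at(t3,whs1)}
          = {in(p1,t3), truck_at(t3,whs1)}

== RESULT ==
["in(p1,t3)", "truck_at(t3,whs1)"]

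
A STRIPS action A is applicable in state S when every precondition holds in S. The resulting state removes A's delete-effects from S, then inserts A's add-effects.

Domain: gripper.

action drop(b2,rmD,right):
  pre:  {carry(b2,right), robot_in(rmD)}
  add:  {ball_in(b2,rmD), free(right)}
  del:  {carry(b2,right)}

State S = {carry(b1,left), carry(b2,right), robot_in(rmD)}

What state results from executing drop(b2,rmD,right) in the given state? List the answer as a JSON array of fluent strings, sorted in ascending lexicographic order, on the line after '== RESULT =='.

Compute (S \ del) ∪ add:
  pre ⊆ S: {carry(b2,right), robot_in(rmD)} ⊆ S  — applicable
  S \ del = {carry(b1,left), robot_in(rmD)}
  ∪ add   = {ball_in(b2,rmD), carry(b1,left), free(right), robot_in(rmD)}

== RESULT ==
["ball_in(b2,rmD)", "carry(b1,left)", "free(right)", "robot_in(rmD)"]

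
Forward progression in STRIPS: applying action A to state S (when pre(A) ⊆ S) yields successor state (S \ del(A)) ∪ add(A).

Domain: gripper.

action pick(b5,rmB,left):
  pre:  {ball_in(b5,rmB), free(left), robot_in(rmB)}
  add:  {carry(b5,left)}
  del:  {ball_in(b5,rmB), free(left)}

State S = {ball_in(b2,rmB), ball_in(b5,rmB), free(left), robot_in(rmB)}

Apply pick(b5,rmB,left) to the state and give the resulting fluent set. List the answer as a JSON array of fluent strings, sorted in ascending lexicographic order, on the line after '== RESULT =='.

Compute (S \ del) ∪ add:
  pre ⊆ S: {ball_in(b5,rmB), free(left), robot_in(rmB)} ⊆ S  — applicable
  S \ del = {ball_in(b2,rmB), robot_in(rmB)}
  ∪ add   = {ball_in(b2,rmB), carry(b5,left), robot_in(rmB)}

== RESULT ==
["ball_in(b2,rmB)", "carry(b5,left)", "robot_in(rmB)"]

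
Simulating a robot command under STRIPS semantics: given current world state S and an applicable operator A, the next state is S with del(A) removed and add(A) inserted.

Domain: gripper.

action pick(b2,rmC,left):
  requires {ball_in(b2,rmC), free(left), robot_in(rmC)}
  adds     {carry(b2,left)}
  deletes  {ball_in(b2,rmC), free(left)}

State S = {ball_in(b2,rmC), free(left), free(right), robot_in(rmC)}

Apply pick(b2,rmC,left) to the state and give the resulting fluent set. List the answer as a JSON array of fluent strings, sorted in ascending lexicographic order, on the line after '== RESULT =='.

Progress:
  pre ⊆ S: {ball_in(b2,rmC), free(left), robot_in(rmC)} ⊆ S  — applicable
  S \ del = {free(right), robot_in(rmC)}
  ∪ add   = {carry(b2,left), free(right), robot_in(rmC)}

== RESULT ==
["carry(b2,left)", "free(right)", "robot_in(rmC)"]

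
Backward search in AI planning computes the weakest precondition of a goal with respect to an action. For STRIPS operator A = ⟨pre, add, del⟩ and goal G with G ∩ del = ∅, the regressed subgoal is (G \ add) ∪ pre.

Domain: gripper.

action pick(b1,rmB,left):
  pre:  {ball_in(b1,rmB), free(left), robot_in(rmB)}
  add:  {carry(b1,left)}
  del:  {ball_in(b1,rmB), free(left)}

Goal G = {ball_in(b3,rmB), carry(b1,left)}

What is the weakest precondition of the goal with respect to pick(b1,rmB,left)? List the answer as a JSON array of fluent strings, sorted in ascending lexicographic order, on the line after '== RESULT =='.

Regress:
  G ∩ del = {}  (empty — regression defined)
  G \ add = {ball_in(b3,rmB), carry(b1,left)} \ {carry(b1,left)} = {ball_in(b3,rmB)}
  ∪ pre   = {ball_in(b3,rmB)} ∪ {ball_in(b1,rmB), free(left), robot_in(rmB)}
          = {ball_in(b1,rmB), ball_in(b3,rmB), free(left), robot_in(rmB)}

== RESULT ==
["ball_in(b1,rmB)", "ball_in(b3,rmB)", "free(left)", "robot_in(rmB)"]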